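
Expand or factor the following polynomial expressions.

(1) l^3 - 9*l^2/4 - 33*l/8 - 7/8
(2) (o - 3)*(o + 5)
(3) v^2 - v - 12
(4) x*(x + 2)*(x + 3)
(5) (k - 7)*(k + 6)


(1) = (l - 7/2)*(l + 1/4)*(l + 1)
(2) = o^2 + 2*o - 15
(3) = (v - 4)*(v + 3)
(4) = x^3 + 5*x^2 + 6*x
(5) = k^2 - k - 42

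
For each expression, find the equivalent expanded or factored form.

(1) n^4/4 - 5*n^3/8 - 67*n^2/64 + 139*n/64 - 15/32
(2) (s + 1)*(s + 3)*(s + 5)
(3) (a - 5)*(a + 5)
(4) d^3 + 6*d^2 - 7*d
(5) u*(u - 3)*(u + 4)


(1) = (n/4 + 1/2)*(n - 3)*(n - 5/4)*(n - 1/4)
(2) = s^3 + 9*s^2 + 23*s + 15
(3) = a^2 - 25
(4) = d*(d - 1)*(d + 7)
(5) = u^3 + u^2 - 12*u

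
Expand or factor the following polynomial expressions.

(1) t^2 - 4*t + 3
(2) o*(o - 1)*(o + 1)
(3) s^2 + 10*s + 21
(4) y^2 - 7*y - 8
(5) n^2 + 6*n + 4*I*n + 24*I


(1) = (t - 3)*(t - 1)
(2) = o^3 - o
(3) = (s + 3)*(s + 7)
(4) = (y - 8)*(y + 1)
(5) = (n + 6)*(n + 4*I)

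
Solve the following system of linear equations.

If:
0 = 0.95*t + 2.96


Then:
t = -3.12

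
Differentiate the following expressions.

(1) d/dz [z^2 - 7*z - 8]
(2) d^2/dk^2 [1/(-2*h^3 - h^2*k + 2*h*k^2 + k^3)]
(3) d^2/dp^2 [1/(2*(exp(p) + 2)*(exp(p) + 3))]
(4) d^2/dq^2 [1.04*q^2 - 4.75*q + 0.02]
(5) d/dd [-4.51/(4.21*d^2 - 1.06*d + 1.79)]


(1) = 2*z - 7
(2) = 2*((-2*h - 3*k)*(2*h^3 + h^2*k - 2*h*k^2 - k^3) - (-h^2 + 4*h*k + 3*k^2)^2)/(2*h^3 + h^2*k - 2*h*k^2 - k^3)^3
(3) = (4*exp(3*p) + 15*exp(2*p) + exp(p) - 30)*exp(p)/(2*(exp(6*p) + 15*exp(5*p) + 93*exp(4*p) + 305*exp(3*p) + 558*exp(2*p) + 540*exp(p) + 216))
(4) = 2.08000000000000
(5) = (37.9742*d - 4.7806)/(4.21*d^2 - 1.06*d + 1.79)^2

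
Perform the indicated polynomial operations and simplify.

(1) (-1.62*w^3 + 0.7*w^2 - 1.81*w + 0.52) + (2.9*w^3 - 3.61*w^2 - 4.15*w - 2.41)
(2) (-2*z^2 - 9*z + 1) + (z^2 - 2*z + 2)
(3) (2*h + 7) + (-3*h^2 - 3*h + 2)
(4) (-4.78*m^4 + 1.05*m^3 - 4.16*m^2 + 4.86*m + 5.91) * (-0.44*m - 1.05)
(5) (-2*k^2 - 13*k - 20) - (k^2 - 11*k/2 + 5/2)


(1) = 1.28*w^3 - 2.91*w^2 - 5.96*w - 1.89
(2) = -z^2 - 11*z + 3
(3) = -3*h^2 - h + 9
(4) = 2.1032*m^5 + 4.557*m^4 + 0.7279*m^3 + 2.2296*m^2 - 7.7034*m - 6.2055
(5) = -3*k^2 - 15*k/2 - 45/2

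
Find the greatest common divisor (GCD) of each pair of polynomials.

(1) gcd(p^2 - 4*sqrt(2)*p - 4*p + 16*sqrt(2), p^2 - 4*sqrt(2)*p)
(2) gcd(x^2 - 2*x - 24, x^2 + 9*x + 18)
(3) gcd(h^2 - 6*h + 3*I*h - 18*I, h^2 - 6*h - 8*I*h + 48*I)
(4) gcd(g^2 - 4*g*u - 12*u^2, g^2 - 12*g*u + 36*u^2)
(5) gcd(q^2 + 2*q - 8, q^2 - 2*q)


(1) = p - 4*sqrt(2)
(2) = 1
(3) = h - 6
(4) = -g + 6*u
(5) = q - 2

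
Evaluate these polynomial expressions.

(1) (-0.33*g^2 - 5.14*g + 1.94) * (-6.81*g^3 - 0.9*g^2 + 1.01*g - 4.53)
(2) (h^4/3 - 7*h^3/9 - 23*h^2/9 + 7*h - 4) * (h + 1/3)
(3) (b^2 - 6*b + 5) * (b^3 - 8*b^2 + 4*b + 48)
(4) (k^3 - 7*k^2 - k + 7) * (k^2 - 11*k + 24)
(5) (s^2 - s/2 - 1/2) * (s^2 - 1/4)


(1) = 2.2473*g^5 + 35.3004*g^4 - 8.9187*g^3 - 5.4425*g^2 + 25.2436*g - 8.7882
(2) = h^5/3 - 2*h^4/3 - 76*h^3/27 + 166*h^2/27 - 5*h/3 - 4/3
(3) = b^5 - 14*b^4 + 57*b^3 - 16*b^2 - 268*b + 240
(4) = k^5 - 18*k^4 + 100*k^3 - 150*k^2 - 101*k + 168
(5) = s^4 - s^3/2 - 3*s^2/4 + s/8 + 1/8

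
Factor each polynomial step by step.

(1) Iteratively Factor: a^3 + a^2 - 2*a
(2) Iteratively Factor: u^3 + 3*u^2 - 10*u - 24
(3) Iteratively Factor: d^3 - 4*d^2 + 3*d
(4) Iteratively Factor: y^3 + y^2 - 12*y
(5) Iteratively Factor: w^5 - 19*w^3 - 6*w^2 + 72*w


(1) = (a + 2)*(a^2 - a) = a*(a + 2)*(a - 1)
(2) = (u + 4)*(u^2 - u - 6) = (u - 3)*(u + 4)*(u + 2)
(3) = (d)*(d^2 - 4*d + 3) = d*(d - 1)*(d - 3)
(4) = (y - 3)*(y^2 + 4*y) = y*(y - 3)*(y + 4)
(5) = (w + 3)*(w^4 - 3*w^3 - 10*w^2 + 24*w) = (w - 2)*(w + 3)*(w^3 - w^2 - 12*w) = w*(w - 2)*(w + 3)*(w^2 - w - 12) = w*(w - 2)*(w + 3)^2*(w - 4)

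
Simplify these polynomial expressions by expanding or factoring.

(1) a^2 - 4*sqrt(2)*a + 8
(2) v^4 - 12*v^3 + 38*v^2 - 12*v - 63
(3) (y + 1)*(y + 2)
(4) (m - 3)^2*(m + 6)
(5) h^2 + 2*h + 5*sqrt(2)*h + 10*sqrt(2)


(1) = (a - 2*sqrt(2))^2
(2) = (v - 7)*(v - 3)^2*(v + 1)
(3) = y^2 + 3*y + 2
(4) = m^3 - 27*m + 54
(5) = (h + 2)*(h + 5*sqrt(2))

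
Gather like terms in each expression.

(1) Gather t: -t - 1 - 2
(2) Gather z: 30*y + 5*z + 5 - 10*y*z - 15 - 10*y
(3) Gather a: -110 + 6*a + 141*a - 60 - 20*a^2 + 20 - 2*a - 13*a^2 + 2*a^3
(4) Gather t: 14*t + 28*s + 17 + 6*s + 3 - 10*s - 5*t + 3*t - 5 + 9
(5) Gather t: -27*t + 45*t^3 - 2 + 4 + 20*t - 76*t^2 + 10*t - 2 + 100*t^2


(1) = -t - 3
(2) = 20*y + z*(5 - 10*y) - 10
(3) = 2*a^3 - 33*a^2 + 145*a - 150
(4) = 24*s + 12*t + 24
(5) = 45*t^3 + 24*t^2 + 3*t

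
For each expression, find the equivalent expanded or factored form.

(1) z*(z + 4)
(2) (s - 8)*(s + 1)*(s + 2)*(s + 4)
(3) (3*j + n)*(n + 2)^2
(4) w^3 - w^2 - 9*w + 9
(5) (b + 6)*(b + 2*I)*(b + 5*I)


(1) = z^2 + 4*z
(2) = s^4 - s^3 - 42*s^2 - 104*s - 64
(3) = 3*j*n^2 + 12*j*n + 12*j + n^3 + 4*n^2 + 4*n
(4) = (w - 3)*(w - 1)*(w + 3)
(5) = b^3 + 6*b^2 + 7*I*b^2 - 10*b + 42*I*b - 60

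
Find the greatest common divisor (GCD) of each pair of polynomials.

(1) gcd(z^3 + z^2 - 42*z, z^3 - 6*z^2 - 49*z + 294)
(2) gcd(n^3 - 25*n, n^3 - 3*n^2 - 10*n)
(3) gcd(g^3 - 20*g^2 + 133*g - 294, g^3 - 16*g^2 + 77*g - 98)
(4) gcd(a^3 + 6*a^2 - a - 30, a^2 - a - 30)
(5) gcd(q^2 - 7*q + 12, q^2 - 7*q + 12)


(1) = gcd(z*(z - 6)*(z + 7), (z - 7)*(z - 6)*(z + 7)) = z^2 + z - 42
(2) = n^2 - 5*n
(3) = gcd((g - 7)^2*(g - 6), (g - 7)^2*(g - 2)) = g^2 - 14*g + 49
(4) = a + 5
(5) = q^2 - 7*q + 12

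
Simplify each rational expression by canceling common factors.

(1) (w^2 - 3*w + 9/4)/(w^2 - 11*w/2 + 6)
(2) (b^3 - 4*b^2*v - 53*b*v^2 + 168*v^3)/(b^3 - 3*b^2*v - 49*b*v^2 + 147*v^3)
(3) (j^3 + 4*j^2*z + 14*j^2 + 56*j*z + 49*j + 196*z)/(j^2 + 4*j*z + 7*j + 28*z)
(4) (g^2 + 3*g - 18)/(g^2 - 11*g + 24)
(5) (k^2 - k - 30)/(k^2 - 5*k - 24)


(1) = (2*w - 3)/(2*w - 8)
(2) = (-b + 8*v)/(-b + 7*v)
(3) = j + 7
(4) = (g + 6)/(g - 8)
(5) = (k^2 - k - 30)/(k^2 - 5*k - 24)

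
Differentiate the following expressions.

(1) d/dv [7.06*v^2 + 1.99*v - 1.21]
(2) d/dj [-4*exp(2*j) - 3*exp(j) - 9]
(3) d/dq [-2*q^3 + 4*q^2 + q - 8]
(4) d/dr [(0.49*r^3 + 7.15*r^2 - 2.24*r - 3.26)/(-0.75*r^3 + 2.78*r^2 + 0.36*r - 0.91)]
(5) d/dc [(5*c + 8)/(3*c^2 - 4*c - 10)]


(1) = 14.12*v + 1.99
(2) = (-8*exp(j) - 3)*exp(j)
(3) = -6*q^2 + 8*q + 1
(4) = (6.7247*r^4 - 3.0072*r^3 + 0.1285*r^2 + 5.1126*r + 3.212)/(0.5625*r^6 - 4.17*r^5 + 7.1884*r^4 + 3.3666*r^3 - 4.93*r^2 - 0.6552*r + 0.8281)
(5) = 3*(-5*c^2 - 16*c - 6)/(9*c^4 - 24*c^3 - 44*c^2 + 80*c + 100)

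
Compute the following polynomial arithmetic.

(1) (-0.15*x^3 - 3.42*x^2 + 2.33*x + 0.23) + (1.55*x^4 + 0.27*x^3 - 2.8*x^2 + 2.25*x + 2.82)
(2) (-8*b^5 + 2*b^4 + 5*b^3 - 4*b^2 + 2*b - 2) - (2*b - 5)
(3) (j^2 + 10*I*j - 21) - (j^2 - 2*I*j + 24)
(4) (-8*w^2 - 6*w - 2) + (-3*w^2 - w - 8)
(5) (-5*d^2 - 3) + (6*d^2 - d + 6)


(1) = 1.55*x^4 + 0.12*x^3 - 6.22*x^2 + 4.58*x + 3.05
(2) = -8*b^5 + 2*b^4 + 5*b^3 - 4*b^2 + 3
(3) = 12*I*j - 45
(4) = -11*w^2 - 7*w - 10
(5) = d^2 - d + 3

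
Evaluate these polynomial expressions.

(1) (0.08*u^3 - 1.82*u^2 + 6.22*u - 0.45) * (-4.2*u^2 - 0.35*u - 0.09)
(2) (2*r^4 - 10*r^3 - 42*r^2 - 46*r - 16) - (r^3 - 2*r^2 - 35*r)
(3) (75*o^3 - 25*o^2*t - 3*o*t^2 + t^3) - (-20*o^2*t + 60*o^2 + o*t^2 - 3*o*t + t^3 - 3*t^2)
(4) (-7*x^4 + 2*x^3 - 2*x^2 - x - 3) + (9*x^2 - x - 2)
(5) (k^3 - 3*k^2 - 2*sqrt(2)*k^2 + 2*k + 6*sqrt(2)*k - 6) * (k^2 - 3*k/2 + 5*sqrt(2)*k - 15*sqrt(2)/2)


(1) = -0.336*u^5 + 7.616*u^4 - 25.4942*u^3 - 0.1232*u^2 - 0.4023*u + 0.0405
(2) = 2*r^4 - 11*r^3 - 40*r^2 - 11*r - 16
(3) = 75*o^3 - 5*o^2*t - 60*o^2 - 4*o*t^2 + 3*o*t + 3*t^2
(4) = -7*x^4 + 2*x^3 + 7*x^2 - 2*x - 5
(5) = k^5 - 9*k^4/2 + 3*sqrt(2)*k^4 - 27*sqrt(2)*k^3/2 - 27*k^3/2 + 47*sqrt(2)*k^2/2 + 81*k^2 - 81*k - 45*sqrt(2)*k + 45*sqrt(2)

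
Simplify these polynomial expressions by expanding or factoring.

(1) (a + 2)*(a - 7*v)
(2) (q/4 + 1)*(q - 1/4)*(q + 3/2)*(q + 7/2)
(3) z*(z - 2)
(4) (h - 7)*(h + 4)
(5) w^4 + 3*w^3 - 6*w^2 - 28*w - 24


(1) = a^2 - 7*a*v + 2*a - 14*v
(2) = q^4/4 + 35*q^3/16 + 23*q^2/4 + 235*q/64 - 21/16
(3) = z^2 - 2*z
(4) = h^2 - 3*h - 28
(5) = (w - 3)*(w + 2)^3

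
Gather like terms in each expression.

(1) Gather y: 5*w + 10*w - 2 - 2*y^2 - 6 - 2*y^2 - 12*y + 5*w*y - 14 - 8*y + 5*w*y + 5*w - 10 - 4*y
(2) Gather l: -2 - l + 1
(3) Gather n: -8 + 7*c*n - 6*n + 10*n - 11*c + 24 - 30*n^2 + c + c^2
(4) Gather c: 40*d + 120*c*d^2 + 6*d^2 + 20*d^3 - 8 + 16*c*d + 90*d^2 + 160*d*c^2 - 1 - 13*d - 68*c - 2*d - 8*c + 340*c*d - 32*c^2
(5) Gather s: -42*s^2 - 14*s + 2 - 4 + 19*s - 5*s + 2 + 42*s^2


(1) = 20*w - 4*y^2 + y*(10*w - 24) - 32
(2) = -l - 1
(3) = c^2 - 10*c - 30*n^2 + n*(7*c + 4) + 16
(4) = c^2*(160*d - 32) + c*(120*d^2 + 356*d - 76) + 20*d^3 + 96*d^2 + 25*d - 9
(5) = 0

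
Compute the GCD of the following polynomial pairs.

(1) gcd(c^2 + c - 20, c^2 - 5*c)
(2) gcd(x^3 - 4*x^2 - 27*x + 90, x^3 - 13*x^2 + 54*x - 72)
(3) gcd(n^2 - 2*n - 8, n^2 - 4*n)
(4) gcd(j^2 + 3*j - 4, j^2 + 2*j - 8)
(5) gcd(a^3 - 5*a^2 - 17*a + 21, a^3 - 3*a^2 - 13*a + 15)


(1) = 1
(2) = gcd((x - 6)*(x - 3)*(x + 5), (x - 6)*(x - 4)*(x - 3)) = x^2 - 9*x + 18
(3) = gcd((n - 4)*(n + 2), n*(n - 4)) = n - 4
(4) = j + 4
(5) = gcd((a - 7)*(a - 1)*(a + 3), (a - 5)*(a - 1)*(a + 3)) = a^2 + 2*a - 3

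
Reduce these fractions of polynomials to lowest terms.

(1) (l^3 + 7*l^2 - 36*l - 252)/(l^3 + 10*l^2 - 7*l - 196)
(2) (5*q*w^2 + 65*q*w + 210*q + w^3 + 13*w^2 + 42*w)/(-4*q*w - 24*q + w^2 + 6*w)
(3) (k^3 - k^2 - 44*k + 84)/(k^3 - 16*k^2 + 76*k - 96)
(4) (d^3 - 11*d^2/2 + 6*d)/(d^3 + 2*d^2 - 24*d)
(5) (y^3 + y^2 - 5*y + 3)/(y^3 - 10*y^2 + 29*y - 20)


(1) = (l^2 - 36)/(l^2 + 3*l - 28)
(2) = (-5*q*w - 35*q - w^2 - 7*w)/(4*q - w)
(3) = (k + 7)/(k - 8)
(4) = (2*d - 3)/(2*d + 12)
(5) = (y^2 + 2*y - 3)/(y^2 - 9*y + 20)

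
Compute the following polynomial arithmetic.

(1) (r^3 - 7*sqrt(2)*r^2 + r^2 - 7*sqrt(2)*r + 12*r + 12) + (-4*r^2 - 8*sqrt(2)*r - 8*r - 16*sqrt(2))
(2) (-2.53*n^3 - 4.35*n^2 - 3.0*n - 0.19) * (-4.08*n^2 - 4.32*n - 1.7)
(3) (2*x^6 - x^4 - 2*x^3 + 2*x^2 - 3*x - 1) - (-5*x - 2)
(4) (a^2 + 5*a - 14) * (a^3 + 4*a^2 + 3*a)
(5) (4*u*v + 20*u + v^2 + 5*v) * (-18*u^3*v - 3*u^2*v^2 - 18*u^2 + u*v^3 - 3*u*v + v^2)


(1) = r^3 - 7*sqrt(2)*r^2 - 3*r^2 - 15*sqrt(2)*r + 4*r - 16*sqrt(2) + 12
(2) = 10.3224*n^5 + 28.6776*n^4 + 35.333*n^3 + 21.1302*n^2 + 5.9208*n + 0.323
(3) = 2*x^6 - x^4 - 2*x^3 + 2*x^2 + 2*x + 1
(4) = a^5 + 9*a^4 + 9*a^3 - 41*a^2 - 42*a
(5) = -72*u^4*v^2 - 360*u^4*v - 30*u^3*v^3 - 150*u^3*v^2 - 72*u^3*v - 360*u^3 + u^2*v^4 + 5*u^2*v^3 - 30*u^2*v^2 - 150*u^2*v + u*v^5 + 5*u*v^4 + u*v^3 + 5*u*v^2 + v^4 + 5*v^3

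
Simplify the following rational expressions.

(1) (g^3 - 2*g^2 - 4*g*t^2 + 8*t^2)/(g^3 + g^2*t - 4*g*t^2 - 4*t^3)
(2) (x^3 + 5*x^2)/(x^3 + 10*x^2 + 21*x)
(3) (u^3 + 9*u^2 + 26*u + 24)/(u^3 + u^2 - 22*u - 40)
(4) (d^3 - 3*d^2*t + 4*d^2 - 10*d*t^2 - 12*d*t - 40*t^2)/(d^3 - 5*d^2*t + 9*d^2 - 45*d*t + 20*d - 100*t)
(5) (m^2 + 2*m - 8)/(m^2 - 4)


(1) = (g - 2)/(g + t)
(2) = (x^2 + 5*x)/(x^2 + 10*x + 21)
(3) = (u + 3)/(u - 5)
(4) = (d + 2*t)/(d + 5)
(5) = (m + 4)/(m + 2)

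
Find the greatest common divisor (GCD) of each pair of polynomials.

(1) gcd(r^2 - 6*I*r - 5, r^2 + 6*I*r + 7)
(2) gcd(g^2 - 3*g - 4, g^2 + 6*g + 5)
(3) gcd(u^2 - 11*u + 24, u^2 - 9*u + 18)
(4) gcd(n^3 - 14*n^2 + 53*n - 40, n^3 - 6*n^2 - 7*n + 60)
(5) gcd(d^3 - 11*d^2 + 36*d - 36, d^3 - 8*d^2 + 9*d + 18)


(1) = gcd((r - 5*I)*(r - I), (r - I)*(r + 7*I)) = r - I
(2) = gcd((g - 4)*(g + 1), (g + 1)*(g + 5)) = g + 1
(3) = gcd((u - 8)*(u - 3), (u - 6)*(u - 3)) = u - 3
(4) = n - 5
(5) = d^2 - 9*d + 18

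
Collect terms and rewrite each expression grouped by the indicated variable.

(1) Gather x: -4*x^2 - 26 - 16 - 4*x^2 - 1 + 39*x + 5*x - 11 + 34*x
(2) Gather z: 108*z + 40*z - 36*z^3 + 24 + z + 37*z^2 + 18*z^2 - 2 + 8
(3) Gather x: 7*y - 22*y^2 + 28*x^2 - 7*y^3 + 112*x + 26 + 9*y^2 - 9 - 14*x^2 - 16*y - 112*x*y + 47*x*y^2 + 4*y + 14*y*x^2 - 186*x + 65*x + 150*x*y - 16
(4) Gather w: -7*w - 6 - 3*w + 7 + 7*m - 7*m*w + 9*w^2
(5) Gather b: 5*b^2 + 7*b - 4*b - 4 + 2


(1) = -8*x^2 + 78*x - 54
(2) = -36*z^3 + 55*z^2 + 149*z + 30
(3) = x^2*(14*y + 14) + x*(47*y^2 + 38*y - 9) - 7*y^3 - 13*y^2 - 5*y + 1
(4) = 7*m + 9*w^2 + w*(-7*m - 10) + 1
(5) = 5*b^2 + 3*b - 2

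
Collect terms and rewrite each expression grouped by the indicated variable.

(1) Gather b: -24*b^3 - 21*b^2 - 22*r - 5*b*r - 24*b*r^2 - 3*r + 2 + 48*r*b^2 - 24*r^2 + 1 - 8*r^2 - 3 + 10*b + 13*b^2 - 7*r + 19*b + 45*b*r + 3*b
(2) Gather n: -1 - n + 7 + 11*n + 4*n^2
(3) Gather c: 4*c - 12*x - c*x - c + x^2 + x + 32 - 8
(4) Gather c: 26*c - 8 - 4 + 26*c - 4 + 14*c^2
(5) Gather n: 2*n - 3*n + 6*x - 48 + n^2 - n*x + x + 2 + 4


(1) = -24*b^3 + b^2*(48*r - 8) + b*(-24*r^2 + 40*r + 32) - 32*r^2 - 32*r
(2) = 4*n^2 + 10*n + 6
(3) = c*(3 - x) + x^2 - 11*x + 24
(4) = 14*c^2 + 52*c - 16
(5) = n^2 + n*(-x - 1) + 7*x - 42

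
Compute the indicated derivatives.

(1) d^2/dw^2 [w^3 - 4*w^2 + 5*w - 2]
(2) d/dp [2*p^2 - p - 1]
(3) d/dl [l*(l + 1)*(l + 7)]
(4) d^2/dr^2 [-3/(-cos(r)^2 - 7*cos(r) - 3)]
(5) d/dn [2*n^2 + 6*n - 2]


(1) = 6*w - 8
(2) = 4*p - 1
(3) = 3*l^2 + 16*l + 7
(4) = 3*(-4*sin(r)^4 + 39*sin(r)^2 + 189*cos(r)/4 - 21*cos(3*r)/4 + 57)/(-sin(r)^2 + 7*cos(r) + 4)^3
(5) = 4*n + 6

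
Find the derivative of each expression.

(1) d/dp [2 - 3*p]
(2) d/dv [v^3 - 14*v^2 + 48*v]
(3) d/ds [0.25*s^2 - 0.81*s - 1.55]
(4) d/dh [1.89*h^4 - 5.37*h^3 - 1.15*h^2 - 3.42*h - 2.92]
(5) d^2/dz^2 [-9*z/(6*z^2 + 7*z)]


(1) = -3
(2) = 3*v^2 - 28*v + 48
(3) = 0.5*s - 0.81
(4) = 7.56*h^3 - 16.11*h^2 - 2.3*h - 3.42
(5) = -648/(216*z^3 + 756*z^2 + 882*z + 343)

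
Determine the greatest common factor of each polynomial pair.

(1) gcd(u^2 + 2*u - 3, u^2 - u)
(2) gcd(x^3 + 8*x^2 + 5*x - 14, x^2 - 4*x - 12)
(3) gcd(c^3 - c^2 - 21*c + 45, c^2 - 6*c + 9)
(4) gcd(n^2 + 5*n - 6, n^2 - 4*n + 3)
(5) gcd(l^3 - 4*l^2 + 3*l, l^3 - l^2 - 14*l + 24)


(1) = u - 1
(2) = x + 2
(3) = gcd((c - 3)^2*(c + 5), (c - 3)^2) = c^2 - 6*c + 9
(4) = n - 1
(5) = l - 3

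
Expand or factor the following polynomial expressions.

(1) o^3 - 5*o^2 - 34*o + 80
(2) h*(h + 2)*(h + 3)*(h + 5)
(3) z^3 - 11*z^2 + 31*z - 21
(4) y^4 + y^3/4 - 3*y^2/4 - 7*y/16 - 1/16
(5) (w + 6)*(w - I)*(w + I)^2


(1) = (o - 8)*(o - 2)*(o + 5)
(2) = h^4 + 10*h^3 + 31*h^2 + 30*h
(3) = (z - 7)*(z - 3)*(z - 1)
(4) = (y - 1)*(y + 1/4)*(y + 1/2)^2
(5) = w^4 + 6*w^3 + I*w^3 + w^2 + 6*I*w^2 + 6*w + I*w + 6*I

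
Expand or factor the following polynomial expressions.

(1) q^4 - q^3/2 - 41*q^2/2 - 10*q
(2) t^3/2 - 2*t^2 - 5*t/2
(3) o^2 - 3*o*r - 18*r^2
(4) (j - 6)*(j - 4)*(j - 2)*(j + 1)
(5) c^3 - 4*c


(1) = q*(q - 5)*(q + 1/2)*(q + 4)
(2) = t*(t/2 + 1/2)*(t - 5)
(3) = (o - 6*r)*(o + 3*r)
(4) = j^4 - 11*j^3 + 32*j^2 - 4*j - 48
(5) = c*(c - 2)*(c + 2)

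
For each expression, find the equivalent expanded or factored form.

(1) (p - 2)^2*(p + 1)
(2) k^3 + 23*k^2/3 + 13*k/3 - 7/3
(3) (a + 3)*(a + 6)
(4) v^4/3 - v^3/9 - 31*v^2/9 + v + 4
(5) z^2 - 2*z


(1) = p^3 - 3*p^2 + 4
(2) = (k - 1/3)*(k + 1)*(k + 7)
(3) = a^2 + 9*a + 18
(4) = (v/3 + 1)*(v - 3)*(v - 4/3)*(v + 1)
(5) = z*(z - 2)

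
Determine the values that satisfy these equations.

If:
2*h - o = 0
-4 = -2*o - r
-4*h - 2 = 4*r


Then:
h = 3/2
o = 3
r = -2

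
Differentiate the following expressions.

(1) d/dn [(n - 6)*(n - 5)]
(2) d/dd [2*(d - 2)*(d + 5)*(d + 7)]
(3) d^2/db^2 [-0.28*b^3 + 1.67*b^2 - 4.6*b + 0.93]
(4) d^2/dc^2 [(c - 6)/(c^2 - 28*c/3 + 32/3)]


(1) = 2*n - 11
(2) = 6*d^2 + 40*d + 22
(3) = 3.34 - 1.68*b
(4) = 6*((46 - 9*c)*(3*c^2 - 28*c + 32) + 4*(c - 6)*(3*c - 14)^2)/(3*c^2 - 28*c + 32)^3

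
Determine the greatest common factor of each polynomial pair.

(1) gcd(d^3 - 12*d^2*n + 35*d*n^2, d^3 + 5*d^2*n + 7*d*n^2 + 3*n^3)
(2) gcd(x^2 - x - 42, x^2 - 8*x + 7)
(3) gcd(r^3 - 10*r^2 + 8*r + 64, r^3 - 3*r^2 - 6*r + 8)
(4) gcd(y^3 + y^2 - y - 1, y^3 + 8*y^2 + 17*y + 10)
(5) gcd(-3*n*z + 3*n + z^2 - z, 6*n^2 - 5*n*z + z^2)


(1) = gcd(d*(d - 7*n)*(d - 5*n), (d + n)^2*(d + 3*n)) = 1
(2) = x - 7
(3) = gcd((r - 8)*(r - 4)*(r + 2), (r - 4)*(r - 1)*(r + 2)) = r^2 - 2*r - 8
(4) = y + 1
(5) = gcd((-3*n + z)*(z - 1), (-3*n + z)*(-2*n + z)) = -3*n + z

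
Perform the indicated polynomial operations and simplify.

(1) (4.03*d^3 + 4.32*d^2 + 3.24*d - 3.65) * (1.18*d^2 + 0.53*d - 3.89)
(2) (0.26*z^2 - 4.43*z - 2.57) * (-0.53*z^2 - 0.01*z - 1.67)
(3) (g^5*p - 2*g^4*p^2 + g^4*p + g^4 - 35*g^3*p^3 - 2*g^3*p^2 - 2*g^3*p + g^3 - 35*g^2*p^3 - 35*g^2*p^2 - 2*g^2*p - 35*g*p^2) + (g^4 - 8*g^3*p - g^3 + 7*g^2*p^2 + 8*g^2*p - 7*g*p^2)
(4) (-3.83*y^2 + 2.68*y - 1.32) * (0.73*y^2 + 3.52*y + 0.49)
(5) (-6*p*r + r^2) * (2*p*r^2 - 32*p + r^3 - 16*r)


(1) = 4.7554*d^5 + 7.2335*d^4 - 9.5639*d^3 - 19.3946*d^2 - 14.5381*d + 14.1985
(2) = -0.1378*z^4 + 2.3453*z^3 + 0.9722*z^2 + 7.4238*z + 4.2919
(3) = g^5*p - 2*g^4*p^2 + g^4*p + 2*g^4 - 35*g^3*p^3 - 2*g^3*p^2 - 10*g^3*p - 35*g^2*p^3 - 28*g^2*p^2 + 6*g^2*p - 42*g*p^2
(4) = -2.7959*y^4 - 11.5252*y^3 + 6.5933*y^2 - 3.3332*y - 0.6468
(5) = -12*p^2*r^3 + 192*p^2*r - 4*p*r^4 + 64*p*r^2 + r^5 - 16*r^3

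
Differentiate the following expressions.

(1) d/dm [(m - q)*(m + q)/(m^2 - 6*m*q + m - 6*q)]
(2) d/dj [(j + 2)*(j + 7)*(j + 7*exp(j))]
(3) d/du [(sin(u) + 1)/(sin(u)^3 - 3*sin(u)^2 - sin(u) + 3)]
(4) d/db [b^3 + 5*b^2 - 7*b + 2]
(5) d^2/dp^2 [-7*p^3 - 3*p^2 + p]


(1) = (2*m*(m^2 - 6*m*q + m - 6*q) - (m - q)*(m + q)*(2*m - 6*q + 1))/(m^2 - 6*m*q + m - 6*q)^2
(2) = 7*j^2*exp(j) + 3*j^2 + 77*j*exp(j) + 18*j + 161*exp(j) + 14
(3) = 2*(2 - sin(u))*cos(u)/((sin(u) - 3)^2*(sin(u) - 1)^2)
(4) = 3*b^2 + 10*b - 7
(5) = -42*p - 6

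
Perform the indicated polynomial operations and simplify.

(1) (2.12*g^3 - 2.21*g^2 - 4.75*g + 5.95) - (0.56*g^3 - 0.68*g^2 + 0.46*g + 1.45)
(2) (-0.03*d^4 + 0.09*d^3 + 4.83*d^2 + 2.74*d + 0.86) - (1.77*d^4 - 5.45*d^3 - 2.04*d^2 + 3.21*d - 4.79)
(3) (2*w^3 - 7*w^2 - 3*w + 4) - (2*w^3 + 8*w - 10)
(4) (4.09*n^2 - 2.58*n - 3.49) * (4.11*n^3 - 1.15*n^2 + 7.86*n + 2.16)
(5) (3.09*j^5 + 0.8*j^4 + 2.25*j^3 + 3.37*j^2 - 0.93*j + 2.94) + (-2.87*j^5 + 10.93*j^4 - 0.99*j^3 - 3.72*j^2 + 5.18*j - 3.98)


(1) = 1.56*g^3 - 1.53*g^2 - 5.21*g + 4.5
(2) = -1.8*d^4 + 5.54*d^3 + 6.87*d^2 - 0.47*d + 5.65
(3) = -7*w^2 - 11*w + 14
(4) = 16.8099*n^5 - 15.3073*n^4 + 20.7705*n^3 - 7.4309*n^2 - 33.0042*n - 7.5384
(5) = 0.22*j^5 + 11.73*j^4 + 1.26*j^3 - 0.35*j^2 + 4.25*j - 1.04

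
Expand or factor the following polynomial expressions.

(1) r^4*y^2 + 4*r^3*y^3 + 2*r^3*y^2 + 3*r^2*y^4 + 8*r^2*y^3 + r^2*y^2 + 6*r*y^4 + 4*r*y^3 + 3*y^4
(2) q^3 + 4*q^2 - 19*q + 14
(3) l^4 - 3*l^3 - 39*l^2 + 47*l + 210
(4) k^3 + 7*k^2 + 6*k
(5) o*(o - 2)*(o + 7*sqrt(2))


(1) = (r + y)*(r + 3*y)*(r*y + y)^2
(2) = (q - 2)*(q - 1)*(q + 7)
(3) = (l - 7)*(l - 3)*(l + 2)*(l + 5)
(4) = k*(k + 1)*(k + 6)
(5) = o^3 - 2*o^2 + 7*sqrt(2)*o^2 - 14*sqrt(2)*o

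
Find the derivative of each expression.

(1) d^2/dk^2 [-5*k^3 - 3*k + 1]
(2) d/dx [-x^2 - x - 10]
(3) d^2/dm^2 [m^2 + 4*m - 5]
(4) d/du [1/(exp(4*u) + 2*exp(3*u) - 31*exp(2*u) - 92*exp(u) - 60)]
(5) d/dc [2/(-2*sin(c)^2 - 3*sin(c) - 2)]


(1) = -30*k
(2) = -2*x - 1
(3) = 2
(4) = (-4*exp(3*u) - 6*exp(2*u) + 62*exp(u) + 92)*exp(u)/(-exp(4*u) - 2*exp(3*u) + 31*exp(2*u) + 92*exp(u) + 60)^2
(5) = 2*(4*sin(c) + 3)*cos(c)/(3*sin(c) - cos(2*c) + 3)^2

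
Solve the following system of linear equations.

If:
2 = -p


Then:
p = -2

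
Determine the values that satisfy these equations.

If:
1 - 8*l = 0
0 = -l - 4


Then:
No Solution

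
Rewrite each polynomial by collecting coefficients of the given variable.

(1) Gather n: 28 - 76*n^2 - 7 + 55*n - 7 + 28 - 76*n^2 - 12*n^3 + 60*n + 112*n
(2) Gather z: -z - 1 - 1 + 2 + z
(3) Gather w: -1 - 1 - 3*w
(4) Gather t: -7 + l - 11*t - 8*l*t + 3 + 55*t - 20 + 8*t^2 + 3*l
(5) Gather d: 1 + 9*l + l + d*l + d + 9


(1) = -12*n^3 - 152*n^2 + 227*n + 42
(2) = 0
(3) = -3*w - 2
(4) = 4*l + 8*t^2 + t*(44 - 8*l) - 24
(5) = d*(l + 1) + 10*l + 10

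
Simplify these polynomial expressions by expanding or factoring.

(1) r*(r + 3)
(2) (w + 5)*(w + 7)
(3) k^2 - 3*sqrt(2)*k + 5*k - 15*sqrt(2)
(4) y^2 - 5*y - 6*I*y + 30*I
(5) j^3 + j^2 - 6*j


(1) = r^2 + 3*r
(2) = w^2 + 12*w + 35
(3) = (k + 5)*(k - 3*sqrt(2))
(4) = (y - 5)*(y - 6*I)
(5) = j*(j - 2)*(j + 3)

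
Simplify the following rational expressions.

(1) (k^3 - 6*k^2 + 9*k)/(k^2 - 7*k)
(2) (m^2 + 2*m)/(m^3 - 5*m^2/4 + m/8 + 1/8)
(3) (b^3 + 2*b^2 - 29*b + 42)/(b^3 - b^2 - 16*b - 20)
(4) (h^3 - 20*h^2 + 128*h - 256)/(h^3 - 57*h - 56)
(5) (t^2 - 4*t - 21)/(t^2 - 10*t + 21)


(1) = (k^2 - 6*k + 9)/(k - 7)
(2) = (8*m^2 + 16*m)/(8*m^3 - 10*m^2 + m + 1)
(3) = (b^3 + 2*b^2 - 29*b + 42)/(b^3 - b^2 - 16*b - 20)
(4) = (h^2 - 12*h + 32)/(h^2 + 8*h + 7)
(5) = (t + 3)/(t - 3)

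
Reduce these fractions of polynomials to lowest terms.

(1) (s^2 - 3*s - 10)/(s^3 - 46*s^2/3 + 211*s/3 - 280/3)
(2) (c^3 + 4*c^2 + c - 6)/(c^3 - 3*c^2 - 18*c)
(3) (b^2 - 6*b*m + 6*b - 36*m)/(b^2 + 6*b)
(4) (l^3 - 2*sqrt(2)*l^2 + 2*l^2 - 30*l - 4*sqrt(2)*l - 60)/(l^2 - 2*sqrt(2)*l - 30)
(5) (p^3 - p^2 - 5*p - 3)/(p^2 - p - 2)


(1) = (3*s + 6)/(3*s^2 - 31*s + 56)
(2) = (c^2 + c - 2)/(c^2 - 6*c)
(3) = (b - 6*m)/b
(4) = l + 2
(5) = (p^2 - 2*p - 3)/(p - 2)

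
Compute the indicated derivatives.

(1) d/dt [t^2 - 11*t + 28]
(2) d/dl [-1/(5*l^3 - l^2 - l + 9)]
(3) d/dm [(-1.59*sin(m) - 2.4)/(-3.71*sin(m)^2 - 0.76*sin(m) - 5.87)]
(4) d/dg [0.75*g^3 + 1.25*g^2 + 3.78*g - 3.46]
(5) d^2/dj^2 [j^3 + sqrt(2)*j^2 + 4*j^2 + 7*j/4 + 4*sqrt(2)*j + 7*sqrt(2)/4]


(1) = 2*t - 11
(2) = (15*l^2 - 2*l - 1)/(5*l^3 - l^2 - l + 9)^2
(3) = (-5.8989*sin(m)^2 - 17.808*sin(m) + 7.5093)*cos(m)/(13.7641*sin(m)^4 + 5.6392*sin(m)^3 + 44.133*sin(m)^2 + 8.9224*sin(m) + 34.4569)
(4) = 2.25*g^2 + 2.5*g + 3.78
(5) = 6*j + 2*sqrt(2) + 8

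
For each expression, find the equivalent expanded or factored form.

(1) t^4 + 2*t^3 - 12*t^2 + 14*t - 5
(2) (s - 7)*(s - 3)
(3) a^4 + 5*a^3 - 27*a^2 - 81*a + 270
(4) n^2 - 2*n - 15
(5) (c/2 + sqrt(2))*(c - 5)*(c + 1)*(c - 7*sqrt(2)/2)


(1) = (t - 1)^3*(t + 5)
(2) = s^2 - 10*s + 21
(3) = (a - 3)^2*(a + 5)*(a + 6)
(4) = (n - 5)*(n + 3)
(5) = c^4/2 - 2*c^3 - 3*sqrt(2)*c^3/4 - 19*c^2/2 + 3*sqrt(2)*c^2 + 15*sqrt(2)*c/4 + 28*c + 35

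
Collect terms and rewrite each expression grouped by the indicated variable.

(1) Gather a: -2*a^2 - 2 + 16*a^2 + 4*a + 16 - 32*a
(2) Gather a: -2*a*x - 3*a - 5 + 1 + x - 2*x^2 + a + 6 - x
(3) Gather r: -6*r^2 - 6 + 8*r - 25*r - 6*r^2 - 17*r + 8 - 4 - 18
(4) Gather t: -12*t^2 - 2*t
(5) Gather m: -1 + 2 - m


(1) = 14*a^2 - 28*a + 14
(2) = a*(-2*x - 2) - 2*x^2 + 2
(3) = -12*r^2 - 34*r - 20
(4) = -12*t^2 - 2*t
(5) = 1 - m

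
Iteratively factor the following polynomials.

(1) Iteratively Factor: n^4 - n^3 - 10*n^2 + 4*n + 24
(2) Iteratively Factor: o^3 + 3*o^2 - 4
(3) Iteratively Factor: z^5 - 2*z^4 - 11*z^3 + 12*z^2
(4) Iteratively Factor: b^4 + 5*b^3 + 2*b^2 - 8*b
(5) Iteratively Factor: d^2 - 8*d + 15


(1) = (n - 2)*(n^3 + n^2 - 8*n - 12) = (n - 3)*(n - 2)*(n^2 + 4*n + 4) = (n - 3)*(n - 2)*(n + 2)*(n + 2)
(2) = (o + 2)*(o^2 + o - 2) = (o - 1)*(o + 2)*(o + 2)
(3) = (z)*(z^4 - 2*z^3 - 11*z^2 + 12*z) = z*(z - 1)*(z^3 - z^2 - 12*z) = z*(z - 1)*(z + 3)*(z^2 - 4*z) = z^2*(z - 1)*(z + 3)*(z - 4)
(4) = (b + 2)*(b^3 + 3*b^2 - 4*b) = (b - 1)*(b + 2)*(b^2 + 4*b) = b*(b - 1)*(b + 2)*(b + 4)
(5) = (d - 3)*(d - 5)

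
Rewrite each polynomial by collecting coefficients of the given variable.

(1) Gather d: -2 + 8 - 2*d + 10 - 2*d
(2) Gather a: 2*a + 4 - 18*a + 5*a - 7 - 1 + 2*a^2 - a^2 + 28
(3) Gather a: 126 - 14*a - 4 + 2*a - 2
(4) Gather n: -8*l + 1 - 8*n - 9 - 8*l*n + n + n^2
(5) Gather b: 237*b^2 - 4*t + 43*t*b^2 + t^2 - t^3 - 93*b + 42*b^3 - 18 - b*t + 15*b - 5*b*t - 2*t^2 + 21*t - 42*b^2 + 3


(1) = 16 - 4*d
(2) = a^2 - 11*a + 24
(3) = 120 - 12*a
(4) = -8*l + n^2 + n*(-8*l - 7) - 8
(5) = 42*b^3 + b^2*(43*t + 195) + b*(-6*t - 78) - t^3 - t^2 + 17*t - 15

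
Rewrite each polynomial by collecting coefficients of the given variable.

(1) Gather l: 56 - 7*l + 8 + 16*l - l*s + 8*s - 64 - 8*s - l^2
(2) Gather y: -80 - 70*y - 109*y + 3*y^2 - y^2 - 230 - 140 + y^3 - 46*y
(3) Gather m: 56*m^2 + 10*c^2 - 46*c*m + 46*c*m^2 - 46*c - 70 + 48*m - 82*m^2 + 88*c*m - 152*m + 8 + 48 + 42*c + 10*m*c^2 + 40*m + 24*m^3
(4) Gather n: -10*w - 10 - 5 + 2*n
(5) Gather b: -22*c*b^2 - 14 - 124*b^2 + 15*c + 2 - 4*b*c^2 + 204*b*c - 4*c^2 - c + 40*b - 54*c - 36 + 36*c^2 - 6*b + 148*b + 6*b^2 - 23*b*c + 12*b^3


(1) = -l^2 + l*(9 - s)
(2) = y^3 + 2*y^2 - 225*y - 450
(3) = 10*c^2 - 4*c + 24*m^3 + m^2*(46*c - 26) + m*(10*c^2 + 42*c - 64) - 14
(4) = 2*n - 10*w - 15
(5) = 12*b^3 + b^2*(-22*c - 118) + b*(-4*c^2 + 181*c + 182) + 32*c^2 - 40*c - 48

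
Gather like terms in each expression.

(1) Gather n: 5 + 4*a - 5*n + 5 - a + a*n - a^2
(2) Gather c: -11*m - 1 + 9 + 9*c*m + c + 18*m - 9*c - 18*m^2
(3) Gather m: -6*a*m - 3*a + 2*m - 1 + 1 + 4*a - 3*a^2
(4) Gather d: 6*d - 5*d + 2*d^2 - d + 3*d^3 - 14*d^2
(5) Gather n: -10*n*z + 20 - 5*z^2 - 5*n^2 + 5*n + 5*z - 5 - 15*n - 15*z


(1) = -a^2 + 3*a + n*(a - 5) + 10
(2) = c*(9*m - 8) - 18*m^2 + 7*m + 8
(3) = -3*a^2 + a + m*(2 - 6*a)
(4) = 3*d^3 - 12*d^2
(5) = -5*n^2 + n*(-10*z - 10) - 5*z^2 - 10*z + 15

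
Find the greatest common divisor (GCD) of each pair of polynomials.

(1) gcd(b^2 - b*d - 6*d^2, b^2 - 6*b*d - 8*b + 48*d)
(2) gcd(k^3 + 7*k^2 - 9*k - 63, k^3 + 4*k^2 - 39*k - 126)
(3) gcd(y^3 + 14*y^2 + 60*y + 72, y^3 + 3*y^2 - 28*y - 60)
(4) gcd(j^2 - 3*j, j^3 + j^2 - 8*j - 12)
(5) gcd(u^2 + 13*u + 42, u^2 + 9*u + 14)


(1) = 1
(2) = gcd((k - 3)*(k + 3)*(k + 7), (k - 6)*(k + 3)*(k + 7)) = k^2 + 10*k + 21
(3) = gcd((y + 2)*(y + 6)^2, (y - 5)*(y + 2)*(y + 6)) = y^2 + 8*y + 12
(4) = j - 3
(5) = u + 7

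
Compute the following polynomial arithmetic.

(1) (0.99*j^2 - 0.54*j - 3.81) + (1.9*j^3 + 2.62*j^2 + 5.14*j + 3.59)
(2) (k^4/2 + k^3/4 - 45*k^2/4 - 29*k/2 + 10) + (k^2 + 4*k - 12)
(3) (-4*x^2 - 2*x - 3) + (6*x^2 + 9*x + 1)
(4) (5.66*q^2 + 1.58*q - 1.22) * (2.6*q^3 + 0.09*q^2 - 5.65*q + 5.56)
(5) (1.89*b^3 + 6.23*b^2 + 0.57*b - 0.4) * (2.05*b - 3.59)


(1) = 1.9*j^3 + 3.61*j^2 + 4.6*j - 0.22
(2) = k^4/2 + k^3/4 - 41*k^2/4 - 21*k/2 - 2
(3) = 2*x^2 + 7*x - 2
(4) = 14.716*q^5 + 4.6174*q^4 - 35.0088*q^3 + 22.4328*q^2 + 15.6778*q - 6.7832
(5) = 3.8745*b^4 + 5.9864*b^3 - 21.1972*b^2 - 2.8663*b + 1.436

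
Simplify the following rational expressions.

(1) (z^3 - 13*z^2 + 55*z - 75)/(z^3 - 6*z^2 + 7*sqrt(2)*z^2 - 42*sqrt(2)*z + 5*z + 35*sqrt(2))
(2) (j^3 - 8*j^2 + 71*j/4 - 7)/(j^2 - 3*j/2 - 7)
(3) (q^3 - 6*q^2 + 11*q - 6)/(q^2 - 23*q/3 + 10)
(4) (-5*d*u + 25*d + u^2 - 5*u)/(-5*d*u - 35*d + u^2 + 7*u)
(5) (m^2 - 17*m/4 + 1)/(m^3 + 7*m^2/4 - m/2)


(1) = (z^2 - 8*z + 15)/(z^2 + z*(-1 + 7*sqrt(2)) - 7*sqrt(2))
(2) = (2*j^2 - 9*j + 4)/(2*j + 4)
(3) = (3*q^3 - 18*q^2 + 33*q - 18)/(3*q^2 - 23*q + 30)
(4) = (u - 5)/(u + 7)
(5) = (m - 4)/(m^2 + 2*m)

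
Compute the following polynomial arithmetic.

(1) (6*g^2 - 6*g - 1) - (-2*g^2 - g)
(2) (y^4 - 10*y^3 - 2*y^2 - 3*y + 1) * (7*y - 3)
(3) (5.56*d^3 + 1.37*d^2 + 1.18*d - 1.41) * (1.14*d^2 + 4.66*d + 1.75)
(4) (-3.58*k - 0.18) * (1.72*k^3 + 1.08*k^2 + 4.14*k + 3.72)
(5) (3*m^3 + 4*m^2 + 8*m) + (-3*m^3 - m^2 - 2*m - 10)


(1) = 8*g^2 - 5*g - 1
(2) = 7*y^5 - 73*y^4 + 16*y^3 - 15*y^2 + 16*y - 3
(3) = 6.3384*d^5 + 27.4714*d^4 + 17.4594*d^3 + 6.2889*d^2 - 4.5056*d - 2.4675
(4) = -6.1576*k^4 - 4.176*k^3 - 15.0156*k^2 - 14.0628*k - 0.6696
(5) = 3*m^2 + 6*m - 10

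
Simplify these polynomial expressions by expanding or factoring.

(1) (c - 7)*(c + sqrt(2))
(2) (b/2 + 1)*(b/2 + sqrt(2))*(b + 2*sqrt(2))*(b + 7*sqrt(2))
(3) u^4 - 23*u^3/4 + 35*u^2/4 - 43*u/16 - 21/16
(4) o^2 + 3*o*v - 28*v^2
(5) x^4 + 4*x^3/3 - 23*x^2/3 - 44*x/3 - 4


(1) = c^2 - 7*c + sqrt(2)*c - 7*sqrt(2)
(2) = b^4/4 + b^3/2 + 11*sqrt(2)*b^3/4 + 11*sqrt(2)*b^2/2 + 16*b^2 + 14*sqrt(2)*b + 32*b + 28*sqrt(2)
(3) = (u - 7/2)*(u - 3/2)*(u - 1)*(u + 1/4)
(4) = (o - 4*v)*(o + 7*v)
(5) = (x - 3)*(x + 1/3)*(x + 2)^2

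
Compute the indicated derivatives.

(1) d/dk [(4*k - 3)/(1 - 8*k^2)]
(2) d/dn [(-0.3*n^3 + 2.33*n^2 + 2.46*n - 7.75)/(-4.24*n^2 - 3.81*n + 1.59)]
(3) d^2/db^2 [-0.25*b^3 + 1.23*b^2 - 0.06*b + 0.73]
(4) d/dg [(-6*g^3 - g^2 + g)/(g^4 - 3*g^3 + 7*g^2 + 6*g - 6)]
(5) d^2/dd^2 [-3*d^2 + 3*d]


(1) = 4*(8*k^2 - 12*k + 1)/(64*k^4 - 16*k^2 + 1)
(2) = (1.272*n^4 + 2.286*n^3 + 0.1221*n^2 - 58.3106*n - 25.6161)/(17.9776*n^4 + 32.3088*n^3 + 1.0329*n^2 - 12.1158*n + 2.5281)
(3) = 2.46 - 1.5*b
(4) = (6*g^6 + 2*g^5 - 48*g^4 - 66*g^3 + 95*g^2 + 12*g - 6)/(g^8 - 6*g^7 + 23*g^6 - 30*g^5 + g^4 + 120*g^3 - 48*g^2 - 72*g + 36)
(5) = -6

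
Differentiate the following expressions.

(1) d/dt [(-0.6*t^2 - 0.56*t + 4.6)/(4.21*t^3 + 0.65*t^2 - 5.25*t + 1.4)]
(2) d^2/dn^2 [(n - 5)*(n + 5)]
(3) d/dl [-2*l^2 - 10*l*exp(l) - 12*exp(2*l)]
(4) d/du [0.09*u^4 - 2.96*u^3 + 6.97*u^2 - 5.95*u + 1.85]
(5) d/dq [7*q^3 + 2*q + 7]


(1) = (2.526*t^4 + 4.7152*t^3 - 54.584*t^2 - 7.66*t + 23.366)/(17.7241*t^6 + 5.473*t^5 - 43.7825*t^4 + 4.963*t^3 + 29.3825*t^2 - 14.7*t + 1.96)
(2) = 2
(3) = -10*l*exp(l) - 4*l - 24*exp(2*l) - 10*exp(l)
(4) = 0.36*u^3 - 8.88*u^2 + 13.94*u - 5.95
(5) = 21*q^2 + 2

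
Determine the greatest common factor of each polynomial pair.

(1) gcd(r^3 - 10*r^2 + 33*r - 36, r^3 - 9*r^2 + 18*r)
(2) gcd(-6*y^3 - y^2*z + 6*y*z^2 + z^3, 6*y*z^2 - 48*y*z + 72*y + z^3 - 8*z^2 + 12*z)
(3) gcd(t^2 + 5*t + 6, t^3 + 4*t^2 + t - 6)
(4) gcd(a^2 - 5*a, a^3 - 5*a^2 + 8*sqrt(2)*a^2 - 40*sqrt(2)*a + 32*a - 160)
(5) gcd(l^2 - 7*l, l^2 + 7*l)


(1) = r - 3
(2) = 6*y + z
(3) = gcd((t + 2)*(t + 3), (t - 1)*(t + 2)*(t + 3)) = t^2 + 5*t + 6
(4) = a - 5
(5) = gcd(l*(l - 7), l*(l + 7)) = l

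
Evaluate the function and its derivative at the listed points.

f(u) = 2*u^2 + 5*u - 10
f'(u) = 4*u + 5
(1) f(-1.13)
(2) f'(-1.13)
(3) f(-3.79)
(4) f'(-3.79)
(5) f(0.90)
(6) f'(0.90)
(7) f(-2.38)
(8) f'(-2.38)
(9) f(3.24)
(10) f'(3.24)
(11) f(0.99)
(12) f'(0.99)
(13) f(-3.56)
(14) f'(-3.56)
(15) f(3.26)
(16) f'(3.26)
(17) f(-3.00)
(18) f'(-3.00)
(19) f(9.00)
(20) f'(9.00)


(1) = -13.10
(2) = 0.48
(3) = -0.22
(4) = -10.16
(5) = -3.88
(6) = 8.60
(7) = -10.57
(8) = -4.52
(9) = 27.20
(10) = 17.96
(11) = -3.09
(12) = 8.96
(13) = -2.45
(14) = -9.24
(15) = 27.56
(16) = 18.04
(17) = -7.00
(18) = -7.00
(19) = 197.00
(20) = 41.00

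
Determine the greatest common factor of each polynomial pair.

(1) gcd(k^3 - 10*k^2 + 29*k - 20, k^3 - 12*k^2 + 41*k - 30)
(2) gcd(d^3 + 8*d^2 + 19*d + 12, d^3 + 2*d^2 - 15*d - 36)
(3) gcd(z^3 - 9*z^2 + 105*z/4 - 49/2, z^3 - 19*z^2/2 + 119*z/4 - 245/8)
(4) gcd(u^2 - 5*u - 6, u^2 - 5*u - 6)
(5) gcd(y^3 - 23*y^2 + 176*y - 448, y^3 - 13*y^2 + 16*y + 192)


(1) = k^2 - 6*k + 5
(2) = gcd((d + 1)*(d + 3)*(d + 4), (d - 4)*(d + 3)^2) = d + 3
(3) = z^2 - 7*z + 49/4
(4) = gcd((u - 6)*(u + 1), (u - 6)*(u + 1)) = u^2 - 5*u - 6
(5) = y^2 - 16*y + 64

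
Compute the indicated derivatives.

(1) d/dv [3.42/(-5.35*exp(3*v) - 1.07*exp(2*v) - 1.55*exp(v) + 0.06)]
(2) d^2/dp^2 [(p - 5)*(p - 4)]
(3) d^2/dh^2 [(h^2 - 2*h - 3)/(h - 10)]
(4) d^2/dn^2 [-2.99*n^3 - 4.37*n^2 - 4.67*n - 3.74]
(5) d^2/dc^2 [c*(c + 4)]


(1) = (54.891*exp(2*v) + 7.3188*exp(v) + 5.301)*exp(v)/(5.35*exp(3*v) + 1.07*exp(2*v) + 1.55*exp(v) - 0.06)^2
(2) = 2
(3) = 154/(h^3 - 30*h^2 + 300*h - 1000)
(4) = -17.94*n - 8.74
(5) = 2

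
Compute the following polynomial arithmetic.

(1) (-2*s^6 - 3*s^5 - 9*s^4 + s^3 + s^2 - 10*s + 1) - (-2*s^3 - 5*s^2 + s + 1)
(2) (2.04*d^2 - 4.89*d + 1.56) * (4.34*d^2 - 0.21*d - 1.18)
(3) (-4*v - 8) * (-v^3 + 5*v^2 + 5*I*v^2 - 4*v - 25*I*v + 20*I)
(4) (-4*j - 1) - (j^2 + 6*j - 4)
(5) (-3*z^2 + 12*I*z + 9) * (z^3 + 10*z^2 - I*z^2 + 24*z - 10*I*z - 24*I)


(1) = -2*s^6 - 3*s^5 - 9*s^4 + 3*s^3 + 6*s^2 - 11*s
(2) = 8.8536*d^4 - 21.651*d^3 + 5.3901*d^2 + 5.4426*d - 1.8408
(3) = 4*v^4 - 12*v^3 - 20*I*v^3 - 24*v^2 + 60*I*v^2 + 32*v + 120*I*v - 160*I
(4) = -j^2 - 10*j + 3
(5) = -3*z^5 - 30*z^4 + 15*I*z^4 - 51*z^3 + 150*I*z^3 + 210*z^2 + 351*I*z^2 + 504*z - 90*I*z - 216*I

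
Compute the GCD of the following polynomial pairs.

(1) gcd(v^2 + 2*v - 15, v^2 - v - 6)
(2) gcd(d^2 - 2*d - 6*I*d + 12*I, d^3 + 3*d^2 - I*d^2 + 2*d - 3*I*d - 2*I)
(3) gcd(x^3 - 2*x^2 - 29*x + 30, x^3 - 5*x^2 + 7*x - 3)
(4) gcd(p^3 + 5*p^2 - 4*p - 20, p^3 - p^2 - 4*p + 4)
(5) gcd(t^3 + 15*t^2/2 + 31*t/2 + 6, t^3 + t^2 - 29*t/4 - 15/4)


(1) = v - 3
(2) = 1
(3) = x - 1
(4) = gcd((p - 2)*(p + 2)*(p + 5), (p - 2)*(p - 1)*(p + 2)) = p^2 - 4
(5) = t^2 + 7*t/2 + 3/2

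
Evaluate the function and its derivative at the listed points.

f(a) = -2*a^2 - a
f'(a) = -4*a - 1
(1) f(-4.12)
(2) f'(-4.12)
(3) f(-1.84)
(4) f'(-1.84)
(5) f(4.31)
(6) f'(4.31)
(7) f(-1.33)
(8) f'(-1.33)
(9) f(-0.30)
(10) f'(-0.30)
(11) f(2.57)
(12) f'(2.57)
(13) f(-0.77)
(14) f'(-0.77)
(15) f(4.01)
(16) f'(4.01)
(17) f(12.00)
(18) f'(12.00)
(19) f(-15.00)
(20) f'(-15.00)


(1) = -29.83
(2) = 15.48
(3) = -4.93
(4) = 6.36
(5) = -41.46
(6) = -18.24
(7) = -2.21
(8) = 4.32
(9) = 0.12
(10) = 0.20
(11) = -15.78
(12) = -11.28
(13) = -0.42
(14) = 2.08
(15) = -36.17
(16) = -17.04
(17) = -300.00
(18) = -49.00
(19) = -435.00
(20) = 59.00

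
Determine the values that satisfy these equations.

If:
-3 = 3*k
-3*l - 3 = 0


Then:
k = -1
l = -1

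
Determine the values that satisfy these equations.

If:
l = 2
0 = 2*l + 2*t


Then:
l = 2
t = -2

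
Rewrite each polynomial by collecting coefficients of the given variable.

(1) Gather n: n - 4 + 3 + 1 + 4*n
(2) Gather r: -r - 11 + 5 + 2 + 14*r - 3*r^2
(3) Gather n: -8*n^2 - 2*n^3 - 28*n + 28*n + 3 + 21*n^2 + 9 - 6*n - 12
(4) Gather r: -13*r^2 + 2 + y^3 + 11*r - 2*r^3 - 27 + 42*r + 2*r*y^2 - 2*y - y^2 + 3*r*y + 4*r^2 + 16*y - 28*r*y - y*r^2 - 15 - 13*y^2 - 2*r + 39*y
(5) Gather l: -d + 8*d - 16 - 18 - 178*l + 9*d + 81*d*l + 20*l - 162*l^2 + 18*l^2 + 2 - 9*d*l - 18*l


(1) = 5*n
(2) = -3*r^2 + 13*r - 4
(3) = -2*n^3 + 13*n^2 - 6*n
(4) = -2*r^3 + r^2*(-y - 9) + r*(2*y^2 - 25*y + 51) + y^3 - 14*y^2 + 53*y - 40
(5) = 16*d - 144*l^2 + l*(72*d - 176) - 32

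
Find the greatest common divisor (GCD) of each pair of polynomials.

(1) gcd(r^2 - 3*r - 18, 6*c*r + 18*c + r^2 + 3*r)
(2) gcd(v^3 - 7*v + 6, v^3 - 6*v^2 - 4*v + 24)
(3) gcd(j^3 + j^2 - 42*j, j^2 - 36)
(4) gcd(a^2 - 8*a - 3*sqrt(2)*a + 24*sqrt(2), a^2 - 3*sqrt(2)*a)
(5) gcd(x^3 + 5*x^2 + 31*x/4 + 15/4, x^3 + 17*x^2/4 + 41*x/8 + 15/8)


(1) = r + 3
(2) = v - 2
(3) = j - 6
(4) = gcd((a - 8)*(a - 3*sqrt(2)), a*(a - 3*sqrt(2))) = a - 3*sqrt(2)
(5) = x^2 + 7*x/2 + 5/2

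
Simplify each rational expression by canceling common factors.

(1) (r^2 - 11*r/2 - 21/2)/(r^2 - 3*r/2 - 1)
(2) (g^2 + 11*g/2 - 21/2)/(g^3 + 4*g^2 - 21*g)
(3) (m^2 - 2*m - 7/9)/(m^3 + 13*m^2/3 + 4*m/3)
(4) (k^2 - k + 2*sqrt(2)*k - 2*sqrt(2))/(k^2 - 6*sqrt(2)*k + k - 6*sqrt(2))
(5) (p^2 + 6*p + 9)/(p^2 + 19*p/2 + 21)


(1) = (2*r^2 - 11*r - 21)/(2*r^2 - 3*r - 2)
(2) = (2*g - 3)/(2*g^2 - 6*g)
(3) = (3*m - 7)/(3*m^2 + 12*m)
(4) = (k^2 + k*(-1 + 2*sqrt(2)) - 2*sqrt(2))/(k^2 + k*(1 - 6*sqrt(2)) - 6*sqrt(2))
(5) = (2*p^2 + 12*p + 18)/(2*p^2 + 19*p + 42)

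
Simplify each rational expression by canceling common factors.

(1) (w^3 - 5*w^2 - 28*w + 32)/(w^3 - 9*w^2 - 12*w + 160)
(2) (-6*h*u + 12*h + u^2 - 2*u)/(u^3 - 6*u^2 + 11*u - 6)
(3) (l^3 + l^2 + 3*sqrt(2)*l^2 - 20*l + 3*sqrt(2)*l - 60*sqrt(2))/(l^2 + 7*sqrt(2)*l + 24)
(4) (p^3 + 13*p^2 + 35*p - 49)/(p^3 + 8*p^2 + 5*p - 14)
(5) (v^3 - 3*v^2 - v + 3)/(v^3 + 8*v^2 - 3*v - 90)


(1) = (w - 1)/(w - 5)
(2) = (-6*h + u)/(u^2 - 4*u + 3)
(3) = (l^2 + l - 20)/(l + 4*sqrt(2))
(4) = (p + 7)/(p + 2)
(5) = (v^2 - 1)/(v^2 + 11*v + 30)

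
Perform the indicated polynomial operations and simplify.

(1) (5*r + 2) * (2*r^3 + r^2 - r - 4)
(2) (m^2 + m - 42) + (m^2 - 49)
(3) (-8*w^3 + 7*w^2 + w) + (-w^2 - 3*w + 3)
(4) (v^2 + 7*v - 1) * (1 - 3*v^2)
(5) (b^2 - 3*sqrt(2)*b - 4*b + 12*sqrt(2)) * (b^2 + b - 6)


(1) = 10*r^4 + 9*r^3 - 3*r^2 - 22*r - 8
(2) = 2*m^2 + m - 91
(3) = -8*w^3 + 6*w^2 - 2*w + 3
(4) = -3*v^4 - 21*v^3 + 4*v^2 + 7*v - 1
(5) = b^4 - 3*sqrt(2)*b^3 - 3*b^3 - 10*b^2 + 9*sqrt(2)*b^2 + 24*b + 30*sqrt(2)*b - 72*sqrt(2)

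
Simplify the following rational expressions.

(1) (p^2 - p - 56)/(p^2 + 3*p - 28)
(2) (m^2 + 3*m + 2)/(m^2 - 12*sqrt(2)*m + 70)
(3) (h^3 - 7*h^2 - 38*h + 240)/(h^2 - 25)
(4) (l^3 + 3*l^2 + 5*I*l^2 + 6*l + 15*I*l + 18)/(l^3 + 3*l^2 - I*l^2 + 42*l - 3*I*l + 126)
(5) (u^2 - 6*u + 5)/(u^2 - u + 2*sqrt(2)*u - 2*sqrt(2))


(1) = (p - 8)/(p - 4)
(2) = (m^2 + 3*m + 2)/(m^2 - 12*sqrt(2)*m + 70)
(3) = (h^2 - 2*h - 48)/(h + 5)
(4) = (l - I)/(l - 7*I)
(5) = (u - 5)/(u + 2*sqrt(2))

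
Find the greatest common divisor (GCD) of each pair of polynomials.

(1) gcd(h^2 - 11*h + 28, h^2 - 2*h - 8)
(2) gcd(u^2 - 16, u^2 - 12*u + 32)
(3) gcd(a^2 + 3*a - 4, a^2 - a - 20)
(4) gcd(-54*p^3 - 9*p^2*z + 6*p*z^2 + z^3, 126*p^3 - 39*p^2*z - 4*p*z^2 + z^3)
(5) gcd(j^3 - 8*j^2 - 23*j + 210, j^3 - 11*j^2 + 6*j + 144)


(1) = h - 4
(2) = u - 4
(3) = a + 4
(4) = gcd((-3*p + z)*(3*p + z)*(6*p + z), (-7*p + z)*(-3*p + z)*(6*p + z)) = -18*p^2 + 3*p*z + z^2
(5) = j - 6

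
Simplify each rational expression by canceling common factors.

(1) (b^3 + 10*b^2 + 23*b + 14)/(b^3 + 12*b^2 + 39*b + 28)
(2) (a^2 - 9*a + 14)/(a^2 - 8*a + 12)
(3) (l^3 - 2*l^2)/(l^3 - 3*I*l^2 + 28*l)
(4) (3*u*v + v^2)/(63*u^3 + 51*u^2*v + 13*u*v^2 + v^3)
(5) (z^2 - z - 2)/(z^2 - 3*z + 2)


(1) = (b + 2)/(b + 4)
(2) = (a - 7)/(a - 6)
(3) = (l^2 - 2*l)/(l^2 - 3*I*l + 28)
(4) = v/(21*u^2 + 10*u*v + v^2)
(5) = (z + 1)/(z - 1)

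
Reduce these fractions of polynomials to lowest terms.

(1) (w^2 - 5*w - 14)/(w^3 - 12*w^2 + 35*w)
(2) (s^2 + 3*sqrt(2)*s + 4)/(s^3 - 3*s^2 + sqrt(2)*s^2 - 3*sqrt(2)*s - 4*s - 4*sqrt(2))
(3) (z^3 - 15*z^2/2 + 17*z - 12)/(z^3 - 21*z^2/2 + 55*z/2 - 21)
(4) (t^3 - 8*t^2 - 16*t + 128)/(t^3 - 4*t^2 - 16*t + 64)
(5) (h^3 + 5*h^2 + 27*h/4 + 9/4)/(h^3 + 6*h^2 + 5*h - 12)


(1) = (w + 2)/(w^2 - 5*w)
(2) = (s + 2*sqrt(2))/(s^2 - 3*s - 4)
(3) = (z - 4)/(z - 7)
(4) = (t - 8)/(t - 4)
(5) = (4*h^2 + 8*h + 3)/(4*h^2 + 12*h - 16)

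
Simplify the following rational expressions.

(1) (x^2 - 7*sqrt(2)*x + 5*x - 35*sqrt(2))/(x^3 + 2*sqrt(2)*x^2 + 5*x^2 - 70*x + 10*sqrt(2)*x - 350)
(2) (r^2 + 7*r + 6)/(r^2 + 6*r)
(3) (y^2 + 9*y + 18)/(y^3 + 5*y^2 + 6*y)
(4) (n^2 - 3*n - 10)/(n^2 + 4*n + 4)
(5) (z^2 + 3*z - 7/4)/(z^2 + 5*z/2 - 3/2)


(1) = (x - 7*sqrt(2))/(x^2 + 2*sqrt(2)*x - 70)
(2) = (r + 1)/r
(3) = (y + 6)/(y^2 + 2*y)
(4) = (n - 5)/(n + 2)
(5) = (2*z + 7)/(2*z + 6)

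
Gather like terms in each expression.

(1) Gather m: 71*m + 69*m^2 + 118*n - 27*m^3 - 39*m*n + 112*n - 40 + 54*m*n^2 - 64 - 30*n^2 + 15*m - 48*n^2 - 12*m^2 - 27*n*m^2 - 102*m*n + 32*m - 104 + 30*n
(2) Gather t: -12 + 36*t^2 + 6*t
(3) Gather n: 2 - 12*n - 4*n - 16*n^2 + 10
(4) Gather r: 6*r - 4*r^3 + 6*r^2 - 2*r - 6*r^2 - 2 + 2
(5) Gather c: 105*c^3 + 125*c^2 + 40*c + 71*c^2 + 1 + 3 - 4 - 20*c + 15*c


(1) = -27*m^3 + m^2*(57 - 27*n) + m*(54*n^2 - 141*n + 118) - 78*n^2 + 260*n - 208
(2) = 36*t^2 + 6*t - 12
(3) = -16*n^2 - 16*n + 12
(4) = -4*r^3 + 4*r
(5) = 105*c^3 + 196*c^2 + 35*c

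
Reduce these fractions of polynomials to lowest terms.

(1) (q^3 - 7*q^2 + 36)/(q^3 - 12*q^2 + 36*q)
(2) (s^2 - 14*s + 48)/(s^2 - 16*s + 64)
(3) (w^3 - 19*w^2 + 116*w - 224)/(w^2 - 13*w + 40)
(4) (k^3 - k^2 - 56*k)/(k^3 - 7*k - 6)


(1) = (q^2 - q - 6)/(q^2 - 6*q)
(2) = (s - 6)/(s - 8)
(3) = (w^2 - 11*w + 28)/(w - 5)
(4) = (k^3 - k^2 - 56*k)/(k^3 - 7*k - 6)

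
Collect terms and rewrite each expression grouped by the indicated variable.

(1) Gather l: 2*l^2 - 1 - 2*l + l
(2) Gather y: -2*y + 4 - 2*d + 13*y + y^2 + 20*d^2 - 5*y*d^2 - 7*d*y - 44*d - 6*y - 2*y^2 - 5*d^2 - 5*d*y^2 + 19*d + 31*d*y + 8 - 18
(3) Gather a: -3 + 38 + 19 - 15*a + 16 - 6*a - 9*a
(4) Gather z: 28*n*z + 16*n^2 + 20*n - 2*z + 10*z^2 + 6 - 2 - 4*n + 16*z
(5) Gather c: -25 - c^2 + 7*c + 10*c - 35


(1) = 2*l^2 - l - 1
(2) = 15*d^2 - 27*d + y^2*(-5*d - 1) + y*(-5*d^2 + 24*d + 5) - 6
(3) = 70 - 30*a
(4) = 16*n^2 + 16*n + 10*z^2 + z*(28*n + 14) + 4
(5) = -c^2 + 17*c - 60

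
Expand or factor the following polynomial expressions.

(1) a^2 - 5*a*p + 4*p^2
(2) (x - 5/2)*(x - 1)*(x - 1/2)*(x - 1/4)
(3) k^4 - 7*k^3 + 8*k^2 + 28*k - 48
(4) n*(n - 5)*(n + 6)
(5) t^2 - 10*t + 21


(1) = (a - 4*p)*(a - p)
(2) = x^4 - 17*x^3/4 + 21*x^2/4 - 37*x/16 + 5/16
(3) = (k - 4)*(k - 3)*(k - 2)*(k + 2)
(4) = n^3 + n^2 - 30*n
(5) = (t - 7)*(t - 3)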